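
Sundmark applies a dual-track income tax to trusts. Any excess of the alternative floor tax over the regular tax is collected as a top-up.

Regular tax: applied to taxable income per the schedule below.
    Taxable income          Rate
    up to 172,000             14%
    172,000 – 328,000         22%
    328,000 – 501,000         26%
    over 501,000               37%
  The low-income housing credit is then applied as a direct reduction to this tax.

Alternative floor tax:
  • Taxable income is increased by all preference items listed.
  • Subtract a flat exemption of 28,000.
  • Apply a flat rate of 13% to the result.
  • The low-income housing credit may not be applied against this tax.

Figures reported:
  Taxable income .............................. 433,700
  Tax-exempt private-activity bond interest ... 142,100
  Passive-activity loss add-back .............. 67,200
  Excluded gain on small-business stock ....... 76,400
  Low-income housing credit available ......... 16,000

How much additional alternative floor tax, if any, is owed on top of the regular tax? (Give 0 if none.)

20,000

Regular tax:
  172,000 × 14% = 24,080
  156,000 × 22% = 34,320
  105,700 × 26% = 27,482
  → 85,882
  Less low-income housing credit 16,000 → 69,882

Alternative floor tax:
  Adjusted income: 433,700 + 142,100 + 67,200 + 76,400 = 719,400
  Less exemption 28,000 → base 691,400
  691,400 × 13% = 89,882

Excess of alternative floor tax over regular tax: 89,882 − 69,882 = 20,000.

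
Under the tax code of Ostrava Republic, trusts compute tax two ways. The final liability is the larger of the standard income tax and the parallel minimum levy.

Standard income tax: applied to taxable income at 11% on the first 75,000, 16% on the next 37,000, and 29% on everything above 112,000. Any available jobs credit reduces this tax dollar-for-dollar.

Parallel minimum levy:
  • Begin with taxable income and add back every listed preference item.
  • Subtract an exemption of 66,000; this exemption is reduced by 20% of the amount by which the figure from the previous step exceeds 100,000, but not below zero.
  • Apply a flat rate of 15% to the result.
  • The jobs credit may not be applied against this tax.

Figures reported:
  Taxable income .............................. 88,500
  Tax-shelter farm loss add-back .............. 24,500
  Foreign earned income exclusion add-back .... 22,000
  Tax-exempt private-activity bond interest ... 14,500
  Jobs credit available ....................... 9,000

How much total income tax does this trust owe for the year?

14,010

Parallel minimum levy:
  Adjusted income: 88,500 + 24,500 + 22,000 + 14,500 = 149,500
  Exemption: 66,000 − 20% × (149,500 − 100,000) = 66,000 − 9,900 = 56,100
  Base: 149,500 − 56,100 = 93,400
  93,400 × 15% = 14,010

Standard income tax:
  75,000 × 11% = 8,250
  13,500 × 16% = 2,160
  → 10,410
  Less jobs credit 9,000 → 1,410

14,010 > 1,410, so the parallel minimum levy is the binding amount.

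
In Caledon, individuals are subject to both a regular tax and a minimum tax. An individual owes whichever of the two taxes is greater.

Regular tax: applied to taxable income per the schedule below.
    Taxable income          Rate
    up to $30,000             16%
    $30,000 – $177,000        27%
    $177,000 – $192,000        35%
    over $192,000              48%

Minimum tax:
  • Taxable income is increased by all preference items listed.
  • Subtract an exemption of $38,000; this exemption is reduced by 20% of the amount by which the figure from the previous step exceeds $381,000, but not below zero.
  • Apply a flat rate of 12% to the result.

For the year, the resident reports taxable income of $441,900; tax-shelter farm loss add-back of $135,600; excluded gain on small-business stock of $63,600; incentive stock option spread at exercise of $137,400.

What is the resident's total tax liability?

Minimum tax:
  Adjusted income: $441,900 + $135,600 + $63,600 + $137,400 = $778,500
  Exemption: 20% × ($778,500 − $381,000) = $79,500 ≥ $38,000, so the exemption is fully phased out
  Base: $778,500 − $0 = $778,500
  $778,500 × 12% = $93,420

Regular tax:
  $30,000 × 16% = $4,800
  $147,000 × 27% = $39,690
  $15,000 × 35% = $5,250
  $249,900 × 48% = $119,952
  → $169,692

$169,692 > $93,420, so the regular tax governs.

$169,692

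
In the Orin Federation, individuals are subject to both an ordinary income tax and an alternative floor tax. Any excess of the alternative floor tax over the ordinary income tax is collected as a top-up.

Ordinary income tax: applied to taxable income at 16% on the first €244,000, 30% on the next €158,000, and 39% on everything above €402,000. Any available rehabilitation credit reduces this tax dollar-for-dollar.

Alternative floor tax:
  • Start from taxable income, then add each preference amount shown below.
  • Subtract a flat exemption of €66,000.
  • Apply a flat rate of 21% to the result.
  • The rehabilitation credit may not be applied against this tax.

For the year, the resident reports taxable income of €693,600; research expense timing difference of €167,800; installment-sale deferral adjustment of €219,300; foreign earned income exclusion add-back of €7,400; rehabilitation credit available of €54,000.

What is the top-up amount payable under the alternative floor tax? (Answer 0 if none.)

Alternative floor tax:
  Adjusted income: €693,600 + €167,800 + €219,300 + €7,400 = €1,088,100
  Less exemption €66,000 → base €1,022,100
  €1,022,100 × 21% = €214,641

Ordinary income tax:
  €244,000 × 16% = €39,040
  €158,000 × 30% = €47,400
  €291,600 × 39% = €113,724
  → €200,164
  Less rehabilitation credit €54,000 → €146,164

Excess of alternative floor tax over ordinary income tax: €214,641 − €146,164 = €68,477.

€68,477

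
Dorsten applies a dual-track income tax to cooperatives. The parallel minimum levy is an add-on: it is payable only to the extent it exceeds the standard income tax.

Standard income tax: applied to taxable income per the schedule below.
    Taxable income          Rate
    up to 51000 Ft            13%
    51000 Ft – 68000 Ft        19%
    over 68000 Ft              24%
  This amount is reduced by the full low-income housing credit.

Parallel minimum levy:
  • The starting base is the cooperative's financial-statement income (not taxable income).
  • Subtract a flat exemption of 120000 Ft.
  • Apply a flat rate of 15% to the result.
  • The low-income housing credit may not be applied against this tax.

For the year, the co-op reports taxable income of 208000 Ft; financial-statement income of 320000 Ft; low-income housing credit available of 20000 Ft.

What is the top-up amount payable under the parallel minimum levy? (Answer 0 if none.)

6540 Ft

Standard income tax:
  51000 Ft × 13% = 6630 Ft
  17000 Ft × 19% = 3230 Ft
  140000 Ft × 24% = 33600 Ft
  → 43460 Ft
  Less low-income housing credit 20000 Ft → 23460 Ft

Parallel minimum levy:
  Base (financial-statement income): 320000 Ft
  Less exemption 120000 Ft → base 200000 Ft
  200000 Ft × 15% = 30000 Ft

Excess of parallel minimum levy over standard income tax: 30000 Ft − 23460 Ft = 6540 Ft.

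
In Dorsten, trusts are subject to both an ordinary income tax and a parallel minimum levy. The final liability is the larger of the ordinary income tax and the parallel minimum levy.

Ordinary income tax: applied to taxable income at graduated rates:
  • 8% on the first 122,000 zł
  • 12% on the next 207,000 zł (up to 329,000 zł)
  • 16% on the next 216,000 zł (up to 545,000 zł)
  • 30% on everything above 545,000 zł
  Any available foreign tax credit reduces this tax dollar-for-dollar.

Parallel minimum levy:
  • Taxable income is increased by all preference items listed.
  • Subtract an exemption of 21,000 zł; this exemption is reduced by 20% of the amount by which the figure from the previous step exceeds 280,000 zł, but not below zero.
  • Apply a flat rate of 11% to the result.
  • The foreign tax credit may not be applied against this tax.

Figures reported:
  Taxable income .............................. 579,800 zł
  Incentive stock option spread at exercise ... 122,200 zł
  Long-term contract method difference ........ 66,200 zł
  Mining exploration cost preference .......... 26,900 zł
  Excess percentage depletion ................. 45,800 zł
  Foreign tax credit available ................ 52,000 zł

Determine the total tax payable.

92,499 zł

Parallel minimum levy:
  Adjusted income: 579,800 zł + 122,200 zł + 66,200 zł + 26,900 zł + 45,800 zł = 840,900 zł
  Exemption: 20% × (840,900 zł − 280,000 zł) = 112,180 zł ≥ 21,000 zł, so the exemption is fully phased out
  Base: 840,900 zł − 0 zł = 840,900 zł
  840,900 zł × 11% = 92,499 zł

Ordinary income tax:
  122,000 zł × 8% = 9,760 zł
  207,000 zł × 12% = 24,840 zł
  216,000 zł × 16% = 34,560 zł
  34,800 zł × 30% = 10,440 zł
  → 79,600 zł
  Less foreign tax credit 52,000 zł → 27,600 zł

92,499 zł > 27,600 zł, so the parallel minimum levy is the binding amount.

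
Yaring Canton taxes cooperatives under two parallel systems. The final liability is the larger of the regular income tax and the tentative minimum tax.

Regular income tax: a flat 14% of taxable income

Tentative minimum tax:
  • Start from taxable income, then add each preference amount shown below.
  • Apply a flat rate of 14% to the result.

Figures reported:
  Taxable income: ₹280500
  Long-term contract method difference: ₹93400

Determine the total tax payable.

₹52346

Tentative minimum tax:
  Adjusted income: ₹280500 + ₹93400 = ₹373900
  ₹373900 × 14% = ₹52346

Regular income tax:
  ₹280500 × 14% = ₹39270

₹52346 > ₹39270, so the tentative minimum tax is the binding amount.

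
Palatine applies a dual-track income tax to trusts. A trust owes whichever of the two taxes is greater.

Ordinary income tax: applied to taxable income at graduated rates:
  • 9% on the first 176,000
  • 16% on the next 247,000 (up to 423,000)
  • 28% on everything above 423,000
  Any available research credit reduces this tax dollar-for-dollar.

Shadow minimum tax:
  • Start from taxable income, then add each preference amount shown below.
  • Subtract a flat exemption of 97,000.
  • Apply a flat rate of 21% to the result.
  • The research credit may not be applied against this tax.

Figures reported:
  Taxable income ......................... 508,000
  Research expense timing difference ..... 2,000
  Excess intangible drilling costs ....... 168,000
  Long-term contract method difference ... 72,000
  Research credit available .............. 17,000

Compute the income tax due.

137,130

Shadow minimum tax:
  Adjusted income: 508,000 + 2,000 + 168,000 + 72,000 = 750,000
  Less exemption 97,000 → base 653,000
  653,000 × 21% = 137,130

Ordinary income tax:
  176,000 × 9% = 15,840
  247,000 × 16% = 39,520
  85,000 × 28% = 23,800
  → 79,160
  Less research credit 17,000 → 62,160

137,130 > 62,160, so the shadow minimum tax is the binding amount.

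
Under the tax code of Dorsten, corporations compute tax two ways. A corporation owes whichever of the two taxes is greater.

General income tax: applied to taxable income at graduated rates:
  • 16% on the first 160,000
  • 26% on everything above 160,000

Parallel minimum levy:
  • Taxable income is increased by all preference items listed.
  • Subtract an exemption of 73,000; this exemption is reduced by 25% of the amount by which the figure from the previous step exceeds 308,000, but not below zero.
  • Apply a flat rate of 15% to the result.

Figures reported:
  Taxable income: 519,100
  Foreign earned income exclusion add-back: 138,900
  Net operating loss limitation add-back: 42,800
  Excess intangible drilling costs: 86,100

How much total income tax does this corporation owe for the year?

118,966

General income tax:
  160,000 × 16% = 25,600
  359,100 × 26% = 93,366
  → 118,966

Parallel minimum levy:
  Adjusted income: 519,100 + 138,900 + 42,800 + 86,100 = 786,900
  Exemption: 25% × (786,900 − 308,000) = 119,725 ≥ 73,000, so the exemption is fully phased out
  Base: 786,900 − 0 = 786,900
  786,900 × 15% = 118,035

118,966 > 118,035, so the general income tax governs.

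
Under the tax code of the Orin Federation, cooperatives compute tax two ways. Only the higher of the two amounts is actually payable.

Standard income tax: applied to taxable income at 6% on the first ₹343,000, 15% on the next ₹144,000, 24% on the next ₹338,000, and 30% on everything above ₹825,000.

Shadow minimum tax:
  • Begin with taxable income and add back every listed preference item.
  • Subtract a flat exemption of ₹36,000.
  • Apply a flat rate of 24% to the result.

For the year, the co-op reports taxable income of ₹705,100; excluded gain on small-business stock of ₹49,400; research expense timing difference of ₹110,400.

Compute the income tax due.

₹198,936

Standard income tax:
  ₹343,000 × 6% = ₹20,580
  ₹144,000 × 15% = ₹21,600
  ₹218,100 × 24% = ₹52,344
  → ₹94,524

Shadow minimum tax:
  Adjusted income: ₹705,100 + ₹49,400 + ₹110,400 = ₹864,900
  Less exemption ₹36,000 → base ₹828,900
  ₹828,900 × 24% = ₹198,936

₹198,936 > ₹94,524, so the shadow minimum tax is the binding amount.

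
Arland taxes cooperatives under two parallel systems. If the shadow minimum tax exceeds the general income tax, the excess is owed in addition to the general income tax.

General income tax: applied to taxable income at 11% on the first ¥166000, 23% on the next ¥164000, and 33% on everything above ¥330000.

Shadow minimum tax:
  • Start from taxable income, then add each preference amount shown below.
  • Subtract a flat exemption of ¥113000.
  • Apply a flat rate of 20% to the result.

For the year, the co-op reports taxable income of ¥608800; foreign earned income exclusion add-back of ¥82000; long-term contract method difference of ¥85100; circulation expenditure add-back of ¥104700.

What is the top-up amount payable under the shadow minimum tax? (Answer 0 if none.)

General income tax:
  ¥166000 × 11% = ¥18260
  ¥164000 × 23% = ¥37720
  ¥278800 × 33% = ¥92004
  → ¥147984

Shadow minimum tax:
  Adjusted income: ¥608800 + ¥82000 + ¥85100 + ¥104700 = ¥880600
  Less exemption ¥113000 → base ¥767600
  ¥767600 × 20% = ¥153520

Excess of shadow minimum tax over general income tax: ¥153520 − ¥147984 = ¥5536.

¥5536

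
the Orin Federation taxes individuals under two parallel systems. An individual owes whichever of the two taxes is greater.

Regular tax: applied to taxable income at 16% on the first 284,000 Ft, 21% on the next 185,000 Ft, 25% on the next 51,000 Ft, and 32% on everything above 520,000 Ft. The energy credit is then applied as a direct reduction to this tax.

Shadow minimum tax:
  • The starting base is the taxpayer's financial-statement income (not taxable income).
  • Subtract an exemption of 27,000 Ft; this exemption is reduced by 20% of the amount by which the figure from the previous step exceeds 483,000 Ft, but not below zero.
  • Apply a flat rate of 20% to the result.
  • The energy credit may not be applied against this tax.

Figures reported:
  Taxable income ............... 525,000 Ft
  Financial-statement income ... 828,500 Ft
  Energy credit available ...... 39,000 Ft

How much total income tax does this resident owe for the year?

Shadow minimum tax:
  Base (financial-statement income): 828,500 Ft
  Exemption: 20% × (828,500 Ft − 483,000 Ft) = 69,100 Ft ≥ 27,000 Ft, so the exemption is fully phased out
  Base: 828,500 Ft − 0 Ft = 828,500 Ft
  828,500 Ft × 20% = 165,700 Ft

Regular tax:
  284,000 Ft × 16% = 45,440 Ft
  185,000 Ft × 21% = 38,850 Ft
  51,000 Ft × 25% = 12,750 Ft
  5,000 Ft × 32% = 1,600 Ft
  → 98,640 Ft
  Less energy credit 39,000 Ft → 59,640 Ft

165,700 Ft > 59,640 Ft, so the shadow minimum tax is the binding amount.

165,700 Ft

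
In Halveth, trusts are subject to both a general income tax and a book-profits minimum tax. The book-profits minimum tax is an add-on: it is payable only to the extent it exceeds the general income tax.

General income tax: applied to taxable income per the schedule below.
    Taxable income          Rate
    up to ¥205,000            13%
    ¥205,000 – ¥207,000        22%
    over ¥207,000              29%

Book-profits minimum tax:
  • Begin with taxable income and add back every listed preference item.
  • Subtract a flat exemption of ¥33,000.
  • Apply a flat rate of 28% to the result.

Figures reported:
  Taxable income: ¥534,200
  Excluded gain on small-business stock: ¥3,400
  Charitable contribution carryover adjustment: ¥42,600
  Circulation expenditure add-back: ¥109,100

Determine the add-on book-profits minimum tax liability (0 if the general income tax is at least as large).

General income tax:
  ¥205,000 × 13% = ¥26,650
  ¥2,000 × 22% = ¥440
  ¥327,200 × 29% = ¥94,888
  → ¥121,978

Book-profits minimum tax:
  Adjusted income: ¥534,200 + ¥3,400 + ¥42,600 + ¥109,100 = ¥689,300
  Less exemption ¥33,000 → base ¥656,300
  ¥656,300 × 28% = ¥183,764

Excess of book-profits minimum tax over general income tax: ¥183,764 − ¥121,978 = ¥61,786.

¥61,786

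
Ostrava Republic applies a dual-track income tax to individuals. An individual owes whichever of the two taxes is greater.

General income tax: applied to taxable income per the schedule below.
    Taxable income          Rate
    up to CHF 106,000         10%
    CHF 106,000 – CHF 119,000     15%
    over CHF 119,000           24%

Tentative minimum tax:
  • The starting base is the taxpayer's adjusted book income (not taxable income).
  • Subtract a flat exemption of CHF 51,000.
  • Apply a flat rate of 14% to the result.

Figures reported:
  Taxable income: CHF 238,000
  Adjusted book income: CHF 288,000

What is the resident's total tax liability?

Tentative minimum tax:
  Base (adjusted book income): CHF 288,000
  Less exemption CHF 51,000 → base CHF 237,000
  CHF 237,000 × 14% = CHF 33,180

General income tax:
  CHF 106,000 × 10% = CHF 10,600
  CHF 13,000 × 15% = CHF 1,950
  CHF 119,000 × 24% = CHF 28,560
  → CHF 41,110

CHF 41,110 > CHF 33,180, so the general income tax governs.

CHF 41,110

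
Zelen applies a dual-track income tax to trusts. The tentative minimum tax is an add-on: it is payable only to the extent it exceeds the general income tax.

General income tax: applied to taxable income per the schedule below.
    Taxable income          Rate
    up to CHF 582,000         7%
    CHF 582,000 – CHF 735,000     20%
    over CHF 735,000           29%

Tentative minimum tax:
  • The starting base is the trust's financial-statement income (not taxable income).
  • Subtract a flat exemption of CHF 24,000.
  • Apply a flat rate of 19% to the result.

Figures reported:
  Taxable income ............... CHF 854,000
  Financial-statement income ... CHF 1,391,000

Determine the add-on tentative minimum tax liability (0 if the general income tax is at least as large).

Tentative minimum tax:
  Base (financial-statement income): CHF 1,391,000
  Less exemption CHF 24,000 → base CHF 1,367,000
  CHF 1,367,000 × 19% = CHF 259,730

General income tax:
  CHF 582,000 × 7% = CHF 40,740
  CHF 153,000 × 20% = CHF 30,600
  CHF 119,000 × 29% = CHF 34,510
  → CHF 105,850

Excess of tentative minimum tax over general income tax: CHF 259,730 − CHF 105,850 = CHF 153,880.

CHF 153,880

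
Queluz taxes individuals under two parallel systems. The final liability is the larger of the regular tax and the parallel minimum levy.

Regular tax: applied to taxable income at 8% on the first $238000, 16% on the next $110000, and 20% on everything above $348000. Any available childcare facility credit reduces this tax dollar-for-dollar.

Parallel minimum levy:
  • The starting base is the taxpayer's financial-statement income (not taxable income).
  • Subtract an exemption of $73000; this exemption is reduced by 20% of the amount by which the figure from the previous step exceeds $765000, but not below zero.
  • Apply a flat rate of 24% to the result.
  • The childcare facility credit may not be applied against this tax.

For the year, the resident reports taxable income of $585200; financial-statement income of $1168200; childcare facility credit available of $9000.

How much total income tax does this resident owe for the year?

$280368

Regular tax:
  $238000 × 8% = $19040
  $110000 × 16% = $17600
  $237200 × 20% = $47440
  → $84080
  Less childcare facility credit $9000 → $75080

Parallel minimum levy:
  Base (financial-statement income): $1168200
  Exemption: 20% × ($1168200 − $765000) = $80640 ≥ $73000, so the exemption is fully phased out
  Base: $1168200 − $0 = $1168200
  $1168200 × 24% = $280368

$280368 > $75080, so the parallel minimum levy is the binding amount.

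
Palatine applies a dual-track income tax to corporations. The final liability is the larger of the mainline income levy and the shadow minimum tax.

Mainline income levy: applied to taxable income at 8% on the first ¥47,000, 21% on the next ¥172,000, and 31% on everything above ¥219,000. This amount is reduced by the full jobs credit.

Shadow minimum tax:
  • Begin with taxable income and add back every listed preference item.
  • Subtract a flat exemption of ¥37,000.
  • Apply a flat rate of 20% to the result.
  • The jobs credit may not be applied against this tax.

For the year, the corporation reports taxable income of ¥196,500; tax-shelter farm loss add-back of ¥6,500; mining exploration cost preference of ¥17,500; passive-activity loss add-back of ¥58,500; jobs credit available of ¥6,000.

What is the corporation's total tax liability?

Shadow minimum tax:
  Adjusted income: ¥196,500 + ¥6,500 + ¥17,500 + ¥58,500 = ¥279,000
  Less exemption ¥37,000 → base ¥242,000
  ¥242,000 × 20% = ¥48,400

Mainline income levy:
  ¥47,000 × 8% = ¥3,760
  ¥149,500 × 21% = ¥31,395
  → ¥35,155
  Less jobs credit ¥6,000 → ¥29,155

¥48,400 > ¥29,155, so the shadow minimum tax is the binding amount.

¥48,400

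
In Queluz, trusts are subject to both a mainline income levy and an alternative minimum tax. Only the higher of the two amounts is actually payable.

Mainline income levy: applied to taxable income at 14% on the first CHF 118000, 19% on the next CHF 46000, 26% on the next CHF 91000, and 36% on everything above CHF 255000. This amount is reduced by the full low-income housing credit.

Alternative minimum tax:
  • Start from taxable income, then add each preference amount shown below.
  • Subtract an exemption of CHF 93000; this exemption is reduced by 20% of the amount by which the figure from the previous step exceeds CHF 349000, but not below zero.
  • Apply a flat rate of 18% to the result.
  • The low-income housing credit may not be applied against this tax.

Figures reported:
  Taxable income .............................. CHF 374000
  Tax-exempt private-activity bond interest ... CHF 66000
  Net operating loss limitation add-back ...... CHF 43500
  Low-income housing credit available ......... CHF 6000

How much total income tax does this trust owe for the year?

Alternative minimum tax:
  Adjusted income: CHF 374000 + CHF 66000 + CHF 43500 = CHF 483500
  Exemption: CHF 93000 − 20% × (CHF 483500 − CHF 349000) = CHF 93000 − CHF 26900 = CHF 66100
  Base: CHF 483500 − CHF 66100 = CHF 417400
  CHF 417400 × 18% = CHF 75132

Mainline income levy:
  CHF 118000 × 14% = CHF 16520
  CHF 46000 × 19% = CHF 8740
  CHF 91000 × 26% = CHF 23660
  CHF 119000 × 36% = CHF 42840
  → CHF 91760
  Less low-income housing credit CHF 6000 → CHF 85760

CHF 85760 > CHF 75132, so the mainline income levy governs.

CHF 85760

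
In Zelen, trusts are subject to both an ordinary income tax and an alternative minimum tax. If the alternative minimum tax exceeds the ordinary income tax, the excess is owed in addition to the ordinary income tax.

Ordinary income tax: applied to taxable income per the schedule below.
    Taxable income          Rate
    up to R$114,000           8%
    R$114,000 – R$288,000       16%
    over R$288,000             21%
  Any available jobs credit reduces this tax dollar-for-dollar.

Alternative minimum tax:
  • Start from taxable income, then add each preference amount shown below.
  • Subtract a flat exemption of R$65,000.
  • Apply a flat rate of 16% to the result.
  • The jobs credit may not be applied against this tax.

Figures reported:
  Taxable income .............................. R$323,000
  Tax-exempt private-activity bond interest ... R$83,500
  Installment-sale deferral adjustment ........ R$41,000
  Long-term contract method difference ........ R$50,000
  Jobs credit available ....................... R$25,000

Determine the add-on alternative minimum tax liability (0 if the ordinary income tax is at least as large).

R$49,890

Ordinary income tax:
  R$114,000 × 8% = R$9,120
  R$174,000 × 16% = R$27,840
  R$35,000 × 21% = R$7,350
  → R$44,310
  Less jobs credit R$25,000 → R$19,310

Alternative minimum tax:
  Adjusted income: R$323,000 + R$83,500 + R$41,000 + R$50,000 = R$497,500
  Less exemption R$65,000 → base R$432,500
  R$432,500 × 16% = R$69,200

Excess of alternative minimum tax over ordinary income tax: R$69,200 − R$19,310 = R$49,890.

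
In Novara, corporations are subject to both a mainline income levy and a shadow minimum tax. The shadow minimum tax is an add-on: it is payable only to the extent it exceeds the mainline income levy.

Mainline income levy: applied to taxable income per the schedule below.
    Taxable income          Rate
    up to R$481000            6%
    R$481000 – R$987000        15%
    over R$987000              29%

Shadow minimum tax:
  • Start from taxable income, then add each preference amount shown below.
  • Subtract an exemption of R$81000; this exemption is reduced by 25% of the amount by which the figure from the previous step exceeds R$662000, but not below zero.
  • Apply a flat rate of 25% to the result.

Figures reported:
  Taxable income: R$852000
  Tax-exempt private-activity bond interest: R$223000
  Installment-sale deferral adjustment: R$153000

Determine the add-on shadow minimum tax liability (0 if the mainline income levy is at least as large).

R$222490

Shadow minimum tax:
  Adjusted income: R$852000 + R$223000 + R$153000 = R$1228000
  Exemption: 25% × (R$1228000 − R$662000) = R$141500 ≥ R$81000, so the exemption is fully phased out
  Base: R$1228000 − R$0 = R$1228000
  R$1228000 × 25% = R$307000

Mainline income levy:
  R$481000 × 6% = R$28860
  R$371000 × 15% = R$55650
  → R$84510

Excess of shadow minimum tax over mainline income levy: R$307000 − R$84510 = R$222490.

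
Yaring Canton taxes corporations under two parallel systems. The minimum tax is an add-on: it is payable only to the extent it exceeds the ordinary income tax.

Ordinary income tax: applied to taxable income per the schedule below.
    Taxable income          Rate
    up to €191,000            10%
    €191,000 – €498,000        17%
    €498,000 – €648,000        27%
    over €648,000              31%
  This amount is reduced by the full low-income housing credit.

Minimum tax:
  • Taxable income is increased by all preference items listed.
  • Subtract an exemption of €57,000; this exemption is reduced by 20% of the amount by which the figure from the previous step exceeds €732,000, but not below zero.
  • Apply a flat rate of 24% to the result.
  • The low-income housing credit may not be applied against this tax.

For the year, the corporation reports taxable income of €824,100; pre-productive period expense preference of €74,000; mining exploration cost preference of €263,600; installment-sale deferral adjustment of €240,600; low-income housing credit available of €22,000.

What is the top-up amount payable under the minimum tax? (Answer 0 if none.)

Minimum tax:
  Adjusted income: €824,100 + €74,000 + €263,600 + €240,600 = €1,402,300
  Exemption: 20% × (€1,402,300 − €732,000) = €134,060 ≥ €57,000, so the exemption is fully phased out
  Base: €1,402,300 − €0 = €1,402,300
  €1,402,300 × 24% = €336,552

Ordinary income tax:
  €191,000 × 10% = €19,100
  €307,000 × 17% = €52,190
  €150,000 × 27% = €40,500
  €176,100 × 31% = €54,591
  → €166,381
  Less low-income housing credit €22,000 → €144,381

Excess of minimum tax over ordinary income tax: €336,552 − €144,381 = €192,171.

€192,171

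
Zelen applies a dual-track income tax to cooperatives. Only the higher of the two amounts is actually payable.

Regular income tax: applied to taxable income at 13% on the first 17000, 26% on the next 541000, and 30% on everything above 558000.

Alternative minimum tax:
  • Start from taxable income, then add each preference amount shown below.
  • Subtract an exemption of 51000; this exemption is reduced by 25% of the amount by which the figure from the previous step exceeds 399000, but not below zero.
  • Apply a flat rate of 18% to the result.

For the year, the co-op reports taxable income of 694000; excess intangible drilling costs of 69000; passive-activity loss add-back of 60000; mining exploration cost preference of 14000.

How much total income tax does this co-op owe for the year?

183670

Regular income tax:
  17000 × 13% = 2210
  541000 × 26% = 140660
  136000 × 30% = 40800
  → 183670

Alternative minimum tax:
  Adjusted income: 694000 + 69000 + 60000 + 14000 = 837000
  Exemption: 25% × (837000 − 399000) = 109500 ≥ 51000, so the exemption is fully phased out
  Base: 837000 − 0 = 837000
  837000 × 18% = 150660

183670 > 150660, so the regular income tax governs.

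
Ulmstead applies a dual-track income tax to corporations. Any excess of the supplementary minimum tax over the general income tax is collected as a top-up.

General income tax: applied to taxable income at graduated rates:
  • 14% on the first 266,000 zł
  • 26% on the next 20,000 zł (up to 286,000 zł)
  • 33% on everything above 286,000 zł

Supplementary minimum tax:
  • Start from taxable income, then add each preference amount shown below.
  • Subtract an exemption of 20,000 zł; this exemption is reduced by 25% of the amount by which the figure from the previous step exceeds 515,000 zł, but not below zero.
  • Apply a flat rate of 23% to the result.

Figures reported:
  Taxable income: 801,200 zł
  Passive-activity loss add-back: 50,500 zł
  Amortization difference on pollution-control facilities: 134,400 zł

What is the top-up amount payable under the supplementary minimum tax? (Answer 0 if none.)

General income tax:
  266,000 zł × 14% = 37,240 zł
  20,000 zł × 26% = 5,200 zł
  515,200 zł × 33% = 170,016 zł
  → 212,456 zł

Supplementary minimum tax:
  Adjusted income: 801,200 zł + 50,500 zł + 134,400 zł = 986,100 zł
  Exemption: 25% × (986,100 zł − 515,000 zł) = 117,775 zł ≥ 20,000 zł, so the exemption is fully phased out
  Base: 986,100 zł − 0 zł = 986,100 zł
  986,100 zł × 23% = 226,803 zł

Excess of supplementary minimum tax over general income tax: 226,803 zł − 212,456 zł = 14,347 zł.

14,347 zł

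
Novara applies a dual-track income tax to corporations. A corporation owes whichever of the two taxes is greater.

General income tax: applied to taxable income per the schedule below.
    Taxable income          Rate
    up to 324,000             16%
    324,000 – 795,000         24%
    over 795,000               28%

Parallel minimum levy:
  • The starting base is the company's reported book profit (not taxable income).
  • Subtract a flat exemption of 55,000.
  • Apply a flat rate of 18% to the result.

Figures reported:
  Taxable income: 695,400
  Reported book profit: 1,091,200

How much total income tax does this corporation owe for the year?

186,516

General income tax:
  324,000 × 16% = 51,840
  371,400 × 24% = 89,136
  → 140,976

Parallel minimum levy:
  Base (reported book profit): 1,091,200
  Less exemption 55,000 → base 1,036,200
  1,036,200 × 18% = 186,516

186,516 > 140,976, so the parallel minimum levy is the binding amount.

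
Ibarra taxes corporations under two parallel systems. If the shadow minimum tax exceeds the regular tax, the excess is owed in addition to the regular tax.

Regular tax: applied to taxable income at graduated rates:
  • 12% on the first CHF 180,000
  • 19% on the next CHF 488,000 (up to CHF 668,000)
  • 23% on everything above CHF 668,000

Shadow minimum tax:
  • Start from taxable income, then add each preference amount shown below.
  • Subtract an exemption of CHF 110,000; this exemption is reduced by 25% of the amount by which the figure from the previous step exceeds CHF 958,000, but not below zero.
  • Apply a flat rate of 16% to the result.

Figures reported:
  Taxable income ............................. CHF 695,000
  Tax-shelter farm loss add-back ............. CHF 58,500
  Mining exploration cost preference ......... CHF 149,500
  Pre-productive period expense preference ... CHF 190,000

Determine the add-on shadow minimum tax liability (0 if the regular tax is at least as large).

CHF 42,150

Shadow minimum tax:
  Adjusted income: CHF 695,000 + CHF 58,500 + CHF 149,500 + CHF 190,000 = CHF 1,093,000
  Exemption: CHF 110,000 − 25% × (CHF 1,093,000 − CHF 958,000) = CHF 110,000 − CHF 33,750 = CHF 76,250
  Base: CHF 1,093,000 − CHF 76,250 = CHF 1,016,750
  CHF 1,016,750 × 16% = CHF 162,680

Regular tax:
  CHF 180,000 × 12% = CHF 21,600
  CHF 488,000 × 19% = CHF 92,720
  CHF 27,000 × 23% = CHF 6,210
  → CHF 120,530

Excess of shadow minimum tax over regular tax: CHF 162,680 − CHF 120,530 = CHF 42,150.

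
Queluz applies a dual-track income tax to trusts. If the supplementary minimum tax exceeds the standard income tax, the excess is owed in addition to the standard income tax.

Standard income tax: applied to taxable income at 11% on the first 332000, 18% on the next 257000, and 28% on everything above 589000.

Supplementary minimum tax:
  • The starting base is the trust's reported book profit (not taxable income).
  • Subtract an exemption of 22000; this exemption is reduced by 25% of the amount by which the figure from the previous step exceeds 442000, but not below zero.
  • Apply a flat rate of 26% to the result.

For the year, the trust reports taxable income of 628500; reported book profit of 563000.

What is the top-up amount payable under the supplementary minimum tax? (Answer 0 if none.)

52540

Standard income tax:
  332000 × 11% = 36520
  257000 × 18% = 46260
  39500 × 28% = 11060
  → 93840

Supplementary minimum tax:
  Base (reported book profit): 563000
  Exemption: 25% × (563000 − 442000) = 30250 ≥ 22000, so the exemption is fully phased out
  Base: 563000 − 0 = 563000
  563000 × 26% = 146380

Excess of supplementary minimum tax over standard income tax: 146380 − 93840 = 52540.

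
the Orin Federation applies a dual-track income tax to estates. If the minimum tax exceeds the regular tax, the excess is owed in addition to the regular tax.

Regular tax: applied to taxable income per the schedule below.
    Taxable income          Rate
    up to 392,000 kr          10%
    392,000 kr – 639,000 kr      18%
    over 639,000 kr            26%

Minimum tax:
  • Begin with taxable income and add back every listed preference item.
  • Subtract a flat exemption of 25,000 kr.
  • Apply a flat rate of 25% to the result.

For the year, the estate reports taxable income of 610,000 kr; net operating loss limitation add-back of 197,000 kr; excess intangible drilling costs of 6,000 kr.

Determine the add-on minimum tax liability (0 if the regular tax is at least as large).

Regular tax:
  392,000 kr × 10% = 39,200 kr
  218,000 kr × 18% = 39,240 kr
  → 78,440 kr

Minimum tax:
  Adjusted income: 610,000 kr + 197,000 kr + 6,000 kr = 813,000 kr
  Less exemption 25,000 kr → base 788,000 kr
  788,000 kr × 25% = 197,000 kr

Excess of minimum tax over regular tax: 197,000 kr − 78,440 kr = 118,560 kr.

118,560 kr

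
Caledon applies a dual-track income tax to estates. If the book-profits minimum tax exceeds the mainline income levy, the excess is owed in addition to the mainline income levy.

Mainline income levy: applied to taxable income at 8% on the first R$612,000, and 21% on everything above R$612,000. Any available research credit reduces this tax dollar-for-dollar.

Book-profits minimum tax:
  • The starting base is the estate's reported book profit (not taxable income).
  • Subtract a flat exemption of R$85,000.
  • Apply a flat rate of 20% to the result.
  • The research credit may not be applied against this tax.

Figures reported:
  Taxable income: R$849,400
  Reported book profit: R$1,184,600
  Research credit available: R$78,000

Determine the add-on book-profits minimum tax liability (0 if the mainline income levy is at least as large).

Mainline income levy:
  R$612,000 × 8% = R$48,960
  R$237,400 × 21% = R$49,854
  → R$98,814
  Less research credit R$78,000 → R$20,814

Book-profits minimum tax:
  Base (reported book profit): R$1,184,600
  Less exemption R$85,000 → base R$1,099,600
  R$1,099,600 × 20% = R$219,920

Excess of book-profits minimum tax over mainline income levy: R$219,920 − R$20,814 = R$199,106.

R$199,106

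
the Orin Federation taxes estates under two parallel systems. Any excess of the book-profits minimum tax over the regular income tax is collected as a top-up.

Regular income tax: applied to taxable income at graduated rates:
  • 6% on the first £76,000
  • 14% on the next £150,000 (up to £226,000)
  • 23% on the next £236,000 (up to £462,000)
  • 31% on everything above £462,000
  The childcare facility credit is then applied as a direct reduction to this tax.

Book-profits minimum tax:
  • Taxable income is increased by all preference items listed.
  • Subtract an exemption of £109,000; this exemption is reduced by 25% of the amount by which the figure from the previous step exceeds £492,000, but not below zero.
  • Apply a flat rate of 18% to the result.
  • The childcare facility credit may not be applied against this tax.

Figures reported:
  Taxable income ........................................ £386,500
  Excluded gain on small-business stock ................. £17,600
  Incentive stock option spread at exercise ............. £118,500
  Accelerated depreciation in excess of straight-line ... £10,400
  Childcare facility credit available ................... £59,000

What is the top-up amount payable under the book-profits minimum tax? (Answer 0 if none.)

£74,690

Book-profits minimum tax:
  Adjusted income: £386,500 + £17,600 + £118,500 + £10,400 = £533,000
  Exemption: £109,000 − 25% × (£533,000 − £492,000) = £109,000 − £10,250 = £98,750
  Base: £533,000 − £98,750 = £434,250
  £434,250 × 18% = £78,165

Regular income tax:
  £76,000 × 6% = £4,560
  £150,000 × 14% = £21,000
  £160,500 × 23% = £36,915
  → £62,475
  Less childcare facility credit £59,000 → £3,475

Excess of book-profits minimum tax over regular income tax: £78,165 − £3,475 = £74,690.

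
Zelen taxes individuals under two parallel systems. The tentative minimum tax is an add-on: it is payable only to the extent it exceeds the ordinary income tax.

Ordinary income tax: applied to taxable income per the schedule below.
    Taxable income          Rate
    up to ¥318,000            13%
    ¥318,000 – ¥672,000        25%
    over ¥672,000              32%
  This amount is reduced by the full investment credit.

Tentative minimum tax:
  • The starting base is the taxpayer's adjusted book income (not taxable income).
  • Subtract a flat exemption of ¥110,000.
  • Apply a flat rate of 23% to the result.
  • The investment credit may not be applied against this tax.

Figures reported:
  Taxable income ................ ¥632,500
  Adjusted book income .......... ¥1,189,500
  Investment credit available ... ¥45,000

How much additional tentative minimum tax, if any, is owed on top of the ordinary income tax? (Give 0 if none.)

¥173,320

Tentative minimum tax:
  Base (adjusted book income): ¥1,189,500
  Less exemption ¥110,000 → base ¥1,079,500
  ¥1,079,500 × 23% = ¥248,285

Ordinary income tax:
  ¥318,000 × 13% = ¥41,340
  ¥314,500 × 25% = ¥78,625
  → ¥119,965
  Less investment credit ¥45,000 → ¥74,965

Excess of tentative minimum tax over ordinary income tax: ¥248,285 − ¥74,965 = ¥173,320.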